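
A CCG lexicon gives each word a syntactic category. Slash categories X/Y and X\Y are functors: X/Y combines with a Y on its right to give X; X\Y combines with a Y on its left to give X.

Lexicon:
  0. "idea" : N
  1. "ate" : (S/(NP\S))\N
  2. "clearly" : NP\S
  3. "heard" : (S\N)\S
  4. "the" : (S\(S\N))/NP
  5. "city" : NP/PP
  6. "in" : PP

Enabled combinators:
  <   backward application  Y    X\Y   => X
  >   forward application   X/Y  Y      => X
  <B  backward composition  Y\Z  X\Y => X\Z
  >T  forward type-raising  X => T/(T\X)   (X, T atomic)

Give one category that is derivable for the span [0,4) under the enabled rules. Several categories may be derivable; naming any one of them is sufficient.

S\N

[0,7] S   <
  [0,4] S\N   <
    [0,3] S   >
      [0,2] S/(NP\S)   <
        [0,1] "idea" : N
        [1,2] "ate" : (S/(NP\S))\N
      [2,3] "clearly" : NP\S
    [3,4] "heard" : (S\N)\S
  [4,7] S\(S\N)   >
    [4,5] "the" : (S\(S\N))/NP
    [5,7] NP   >
      [5,6] "city" : NP/PP
      [6,7] "in" : PP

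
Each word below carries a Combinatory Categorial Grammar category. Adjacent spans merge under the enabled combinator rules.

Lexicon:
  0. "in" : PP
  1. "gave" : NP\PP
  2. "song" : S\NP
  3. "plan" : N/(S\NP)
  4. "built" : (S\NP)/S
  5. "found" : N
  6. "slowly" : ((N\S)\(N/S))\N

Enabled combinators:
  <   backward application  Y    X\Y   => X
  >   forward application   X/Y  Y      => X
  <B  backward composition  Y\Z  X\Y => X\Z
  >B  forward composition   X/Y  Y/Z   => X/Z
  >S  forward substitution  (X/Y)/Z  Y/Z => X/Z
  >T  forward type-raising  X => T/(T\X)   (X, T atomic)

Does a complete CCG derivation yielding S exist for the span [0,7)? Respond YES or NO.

PP NP\PP S\NP N/(S\NP) (S\NP)/S N ((N\S)\(N/S))\N
CKY chart[0,7] = {N, N/(N\N), NP/(NP\N), PP/(PP\N), S/(S\N)}; S ∉ chart

NO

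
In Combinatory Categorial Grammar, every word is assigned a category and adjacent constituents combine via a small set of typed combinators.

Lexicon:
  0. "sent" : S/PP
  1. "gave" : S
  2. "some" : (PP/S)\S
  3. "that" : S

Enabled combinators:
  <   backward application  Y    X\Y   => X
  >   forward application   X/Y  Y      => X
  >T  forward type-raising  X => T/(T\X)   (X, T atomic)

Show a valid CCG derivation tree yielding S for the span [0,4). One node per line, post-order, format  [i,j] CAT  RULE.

[0,1] S/PP  lex  "sent"
[1,2] S  lex  "gave"
[2,3] (PP/S)\S  lex  "some"
[1,3] PP/S  <  k=2
[3,4] S  lex  "that"
[1,4] PP  >  k=3
[0,4] S  >  k=1

[0,4] S   >
  [0,1] "sent" : S/PP
  [1,4] PP   >
    [1,3] PP/S   <
      [1,2] "gave" : S
      [2,3] "some" : (PP/S)\S
    [3,4] "that" : S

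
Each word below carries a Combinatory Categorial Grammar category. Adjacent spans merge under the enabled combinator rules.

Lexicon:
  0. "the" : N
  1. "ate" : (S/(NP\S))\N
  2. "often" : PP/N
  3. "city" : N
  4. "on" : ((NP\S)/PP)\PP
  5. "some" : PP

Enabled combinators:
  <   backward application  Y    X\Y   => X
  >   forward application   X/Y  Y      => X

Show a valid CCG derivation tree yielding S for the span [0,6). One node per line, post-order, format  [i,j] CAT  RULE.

[0,1] N  lex  "the"
[1,2] (S/(NP\S))\N  lex  "ate"
[0,2] S/(NP\S)  <  k=1
[2,3] PP/N  lex  "often"
[3,4] N  lex  "city"
[2,4] PP  >  k=3
[4,5] ((NP\S)/PP)\PP  lex  "on"
[2,5] (NP\S)/PP  <  k=4
[5,6] PP  lex  "some"
[2,6] NP\S  >  k=5
[0,6] S  >  k=2

[0,6] S   >
  [0,2] S/(NP\S)   <
    [0,1] "the" : N
    [1,2] "ate" : (S/(NP\S))\N
  [2,6] NP\S   >
    [2,5] (NP\S)/PP   <
      [2,4] PP   >
        [2,3] "often" : PP/N
        [3,4] "city" : N
      [4,5] "on" : ((NP\S)/PP)\PP
    [5,6] "some" : PP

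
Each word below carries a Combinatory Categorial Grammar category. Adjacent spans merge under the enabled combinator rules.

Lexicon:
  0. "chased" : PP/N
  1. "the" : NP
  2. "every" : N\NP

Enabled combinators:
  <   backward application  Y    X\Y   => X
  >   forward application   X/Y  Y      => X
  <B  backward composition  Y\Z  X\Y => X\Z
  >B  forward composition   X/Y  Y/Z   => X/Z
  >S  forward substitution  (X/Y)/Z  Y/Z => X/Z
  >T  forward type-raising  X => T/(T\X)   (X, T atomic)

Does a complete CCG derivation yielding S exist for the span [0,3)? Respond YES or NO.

NO

PP/N NP N\NP
CKY chart[0,3] = {N/(N\PP), NP/(NP\PP), PP, PP/(N\N), PP/(PP\PP), S/(S\PP)}; S ∉ chart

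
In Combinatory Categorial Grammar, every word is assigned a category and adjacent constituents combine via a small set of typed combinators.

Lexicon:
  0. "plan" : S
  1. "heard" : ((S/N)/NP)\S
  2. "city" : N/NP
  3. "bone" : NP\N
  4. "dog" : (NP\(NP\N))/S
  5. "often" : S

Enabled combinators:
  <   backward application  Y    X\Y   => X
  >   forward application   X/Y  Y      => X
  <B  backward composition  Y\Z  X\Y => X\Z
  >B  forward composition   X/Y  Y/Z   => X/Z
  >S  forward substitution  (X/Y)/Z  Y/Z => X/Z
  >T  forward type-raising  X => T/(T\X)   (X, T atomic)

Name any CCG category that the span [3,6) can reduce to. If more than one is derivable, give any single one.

NP

[0,6] S   >
  [0,3] S/NP   >S
    [0,2] (S/N)/NP   <
      [0,1] "plan" : S
      [1,2] "heard" : ((S/N)/NP)\S
    [2,3] "city" : N/NP
  [3,6] NP   <
    [3,4] "bone" : NP\N
    [4,6] NP\(NP\N)   >
      [4,5] "dog" : (NP\(NP\N))/S
      [5,6] "often" : S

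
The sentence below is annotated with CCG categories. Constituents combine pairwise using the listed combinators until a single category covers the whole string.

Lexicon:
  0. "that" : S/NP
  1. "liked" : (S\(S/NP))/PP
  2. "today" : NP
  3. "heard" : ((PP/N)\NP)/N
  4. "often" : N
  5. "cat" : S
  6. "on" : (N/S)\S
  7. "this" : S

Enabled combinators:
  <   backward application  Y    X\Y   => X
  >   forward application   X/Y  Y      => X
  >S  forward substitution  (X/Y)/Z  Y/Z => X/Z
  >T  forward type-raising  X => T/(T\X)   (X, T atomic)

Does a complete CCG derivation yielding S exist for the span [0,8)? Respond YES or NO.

YES

[0,8] S   <
  [0,1] "that" : S/NP
  [1,8] S\(S/NP)   >
    [1,2] "liked" : (S\(S/NP))/PP
    [2,8] PP   >
      [2,5] PP/N   <
        [2,3] "today" : NP
        [3,5] (PP/N)\NP   >
          [3,4] "heard" : ((PP/N)\NP)/N
          [4,5] "often" : N
      [5,8] N   >
        [5,7] N/S   <
          [5,6] "cat" : S
          [6,7] "on" : (N/S)\S
        [7,8] "this" : S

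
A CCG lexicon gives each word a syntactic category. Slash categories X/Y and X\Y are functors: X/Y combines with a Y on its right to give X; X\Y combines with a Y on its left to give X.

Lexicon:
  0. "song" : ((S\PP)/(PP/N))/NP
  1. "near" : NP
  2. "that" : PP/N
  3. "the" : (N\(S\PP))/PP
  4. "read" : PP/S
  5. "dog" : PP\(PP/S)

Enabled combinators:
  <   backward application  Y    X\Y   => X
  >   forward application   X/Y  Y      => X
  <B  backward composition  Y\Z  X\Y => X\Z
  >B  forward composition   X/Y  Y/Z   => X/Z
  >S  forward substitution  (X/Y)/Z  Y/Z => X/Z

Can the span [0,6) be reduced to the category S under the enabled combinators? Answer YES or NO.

((S\PP)/(PP/N))/NP NP PP/N (N\(S\PP))/PP PP/S PP\(PP/S)
CKY chart[0,6] = {N}; S ∉ chart

NO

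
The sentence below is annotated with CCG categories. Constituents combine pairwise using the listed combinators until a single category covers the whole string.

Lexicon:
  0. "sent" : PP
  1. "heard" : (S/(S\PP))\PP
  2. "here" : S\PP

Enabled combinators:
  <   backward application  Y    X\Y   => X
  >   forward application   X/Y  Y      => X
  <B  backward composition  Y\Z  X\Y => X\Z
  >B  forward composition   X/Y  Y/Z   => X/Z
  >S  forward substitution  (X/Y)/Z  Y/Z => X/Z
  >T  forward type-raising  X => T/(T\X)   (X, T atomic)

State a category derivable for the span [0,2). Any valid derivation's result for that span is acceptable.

S/(S\PP)

[0,3] S   >
  [0,2] S/(S\PP)   <
    [0,1] "sent" : PP
    [1,2] "heard" : (S/(S\PP))\PP
  [2,3] "here" : S\PP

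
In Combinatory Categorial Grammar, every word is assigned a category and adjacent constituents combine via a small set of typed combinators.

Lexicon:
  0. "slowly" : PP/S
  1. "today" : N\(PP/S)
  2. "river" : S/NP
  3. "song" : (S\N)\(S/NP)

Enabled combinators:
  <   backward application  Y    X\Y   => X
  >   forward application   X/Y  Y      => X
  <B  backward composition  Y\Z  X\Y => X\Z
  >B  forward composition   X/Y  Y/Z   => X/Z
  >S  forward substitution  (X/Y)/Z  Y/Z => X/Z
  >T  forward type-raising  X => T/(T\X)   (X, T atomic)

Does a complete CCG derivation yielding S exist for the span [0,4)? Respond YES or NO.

YES

[0,4] S   <
  [0,2] N   <
    [0,1] "slowly" : PP/S
    [1,2] "today" : N\(PP/S)
  [2,4] S\N   <
    [2,3] "river" : S/NP
    [3,4] "song" : (S\N)\(S/NP)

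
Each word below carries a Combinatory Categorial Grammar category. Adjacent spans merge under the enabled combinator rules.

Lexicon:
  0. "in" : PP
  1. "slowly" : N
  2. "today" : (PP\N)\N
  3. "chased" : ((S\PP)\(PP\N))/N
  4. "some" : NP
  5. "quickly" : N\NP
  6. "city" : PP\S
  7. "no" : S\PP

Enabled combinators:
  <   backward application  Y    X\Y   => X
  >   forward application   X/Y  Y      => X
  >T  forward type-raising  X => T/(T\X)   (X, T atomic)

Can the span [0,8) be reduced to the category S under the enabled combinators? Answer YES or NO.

YES

[0,8] S   <
  [0,7] PP   <
    [0,6] S   >
      [0,1] S/(S\PP)   >T
        [0,1] "in" : PP
      [1,6] S\PP   <
        [1,3] PP\N   <
          [1,2] "slowly" : N
          [2,3] "today" : (PP\N)\N
        [3,6] (S\PP)\(PP\N)   >
          [3,4] "chased" : ((S\PP)\(PP\N))/N
          [4,6] N   >
            [4,5] N/(N\NP)   >T
              [4,5] "some" : NP
            [5,6] "quickly" : N\NP
    [6,7] "city" : PP\S
  [7,8] "no" : S\PP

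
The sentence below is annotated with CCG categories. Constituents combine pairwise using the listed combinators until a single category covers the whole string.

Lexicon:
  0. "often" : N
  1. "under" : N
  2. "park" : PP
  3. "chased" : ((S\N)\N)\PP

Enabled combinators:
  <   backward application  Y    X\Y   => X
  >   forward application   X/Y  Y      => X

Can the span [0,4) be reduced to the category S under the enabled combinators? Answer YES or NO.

[0,4] S   <
  [0,1] "often" : N
  [1,4] S\N   <
    [1,2] "under" : N
    [2,4] (S\N)\N   <
      [2,3] "park" : PP
      [3,4] "chased" : ((S\N)\N)\PP

YES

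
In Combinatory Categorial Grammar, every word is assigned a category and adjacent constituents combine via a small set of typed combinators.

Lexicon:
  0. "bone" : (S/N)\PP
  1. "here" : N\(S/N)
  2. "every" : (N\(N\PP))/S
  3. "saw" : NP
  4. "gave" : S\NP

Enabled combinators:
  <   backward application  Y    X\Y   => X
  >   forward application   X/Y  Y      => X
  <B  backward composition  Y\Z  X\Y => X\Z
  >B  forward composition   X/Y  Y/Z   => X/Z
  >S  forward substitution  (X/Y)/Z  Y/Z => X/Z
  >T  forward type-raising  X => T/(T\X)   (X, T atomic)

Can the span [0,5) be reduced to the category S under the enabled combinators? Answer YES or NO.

NO

(S/N)\PP N\(S/N) (N\(N\PP))/S NP S\NP
CKY chart[0,5] = {N, N/(N\N), NP/(NP\N), PP/(PP\N), S/(S\N)}; S ∉ chart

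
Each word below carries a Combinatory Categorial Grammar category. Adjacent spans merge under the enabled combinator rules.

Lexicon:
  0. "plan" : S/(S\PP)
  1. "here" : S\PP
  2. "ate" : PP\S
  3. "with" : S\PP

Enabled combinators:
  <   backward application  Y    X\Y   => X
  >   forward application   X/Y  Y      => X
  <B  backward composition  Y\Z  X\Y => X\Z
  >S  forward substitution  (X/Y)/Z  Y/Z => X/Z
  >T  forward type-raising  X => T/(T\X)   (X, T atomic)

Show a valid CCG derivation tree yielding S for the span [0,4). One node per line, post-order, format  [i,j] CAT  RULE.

[0,4] S   <
  [0,3] PP   <
    [0,2] S   >
      [0,1] "plan" : S/(S\PP)
      [1,2] "here" : S\PP
    [2,3] "ate" : PP\S
  [3,4] "with" : S\PP

[0,1] S/(S\PP)  lex  "plan"
[1,2] S\PP  lex  "here"
[0,2] S  >  k=1
[2,3] PP\S  lex  "ate"
[0,3] PP  <  k=2
[3,4] S\PP  lex  "with"
[0,4] S  <  k=3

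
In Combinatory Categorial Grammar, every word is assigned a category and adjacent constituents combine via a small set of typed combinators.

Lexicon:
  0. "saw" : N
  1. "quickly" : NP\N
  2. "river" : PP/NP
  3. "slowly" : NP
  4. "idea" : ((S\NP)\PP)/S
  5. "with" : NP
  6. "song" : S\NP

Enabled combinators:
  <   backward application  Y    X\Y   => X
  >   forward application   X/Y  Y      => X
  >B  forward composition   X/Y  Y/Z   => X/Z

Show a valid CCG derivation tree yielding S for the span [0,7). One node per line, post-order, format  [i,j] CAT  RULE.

[0,1] N  lex  "saw"
[1,2] NP\N  lex  "quickly"
[0,2] NP  <  k=1
[2,3] PP/NP  lex  "river"
[3,4] NP  lex  "slowly"
[2,4] PP  >  k=3
[4,5] ((S\NP)\PP)/S  lex  "idea"
[5,6] NP  lex  "with"
[6,7] S\NP  lex  "song"
[5,7] S  <  k=6
[4,7] (S\NP)\PP  >  k=5
[2,7] S\NP  <  k=4
[0,7] S  <  k=2

[0,7] S   <
  [0,2] NP   <
    [0,1] "saw" : N
    [1,2] "quickly" : NP\N
  [2,7] S\NP   <
    [2,4] PP   >
      [2,3] "river" : PP/NP
      [3,4] "slowly" : NP
    [4,7] (S\NP)\PP   >
      [4,5] "idea" : ((S\NP)\PP)/S
      [5,7] S   <
        [5,6] "with" : NP
        [6,7] "song" : S\NP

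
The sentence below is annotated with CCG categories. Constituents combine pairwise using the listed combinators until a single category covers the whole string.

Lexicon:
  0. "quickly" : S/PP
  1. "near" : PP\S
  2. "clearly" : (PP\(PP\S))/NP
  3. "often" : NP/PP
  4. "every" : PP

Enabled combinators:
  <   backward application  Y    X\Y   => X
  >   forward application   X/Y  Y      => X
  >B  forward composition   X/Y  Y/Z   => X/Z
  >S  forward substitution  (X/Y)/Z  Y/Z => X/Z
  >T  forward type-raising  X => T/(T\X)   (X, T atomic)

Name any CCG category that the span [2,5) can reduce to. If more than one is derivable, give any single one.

PP\(PP\S)

[0,5] S   >
  [0,1] "quickly" : S/PP
  [1,5] PP   <
    [1,2] "near" : PP\S
    [2,5] PP\(PP\S)   >
      [2,3] "clearly" : (PP\(PP\S))/NP
      [3,5] NP   >
        [3,4] "often" : NP/PP
        [4,5] "every" : PP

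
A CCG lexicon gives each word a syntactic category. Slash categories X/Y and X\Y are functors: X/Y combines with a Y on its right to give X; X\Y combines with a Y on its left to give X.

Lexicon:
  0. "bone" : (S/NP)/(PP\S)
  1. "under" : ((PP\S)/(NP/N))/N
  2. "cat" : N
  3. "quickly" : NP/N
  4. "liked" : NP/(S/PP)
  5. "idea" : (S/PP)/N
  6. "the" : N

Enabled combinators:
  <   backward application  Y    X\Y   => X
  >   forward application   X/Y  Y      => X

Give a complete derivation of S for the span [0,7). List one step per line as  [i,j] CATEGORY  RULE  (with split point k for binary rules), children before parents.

[0,7] S   >
  [0,4] S/NP   >
    [0,1] "bone" : (S/NP)/(PP\S)
    [1,4] PP\S   >
      [1,3] (PP\S)/(NP/N)   >
        [1,2] "under" : ((PP\S)/(NP/N))/N
        [2,3] "cat" : N
      [3,4] "quickly" : NP/N
  [4,7] NP   >
    [4,5] "liked" : NP/(S/PP)
    [5,7] S/PP   >
      [5,6] "idea" : (S/PP)/N
      [6,7] "the" : N

[0,1] (S/NP)/(PP\S)  lex  "bone"
[1,2] ((PP\S)/(NP/N))/N  lex  "under"
[2,3] N  lex  "cat"
[1,3] (PP\S)/(NP/N)  >  k=2
[3,4] NP/N  lex  "quickly"
[1,4] PP\S  >  k=3
[0,4] S/NP  >  k=1
[4,5] NP/(S/PP)  lex  "liked"
[5,6] (S/PP)/N  lex  "idea"
[6,7] N  lex  "the"
[5,7] S/PP  >  k=6
[4,7] NP  >  k=5
[0,7] S  >  k=4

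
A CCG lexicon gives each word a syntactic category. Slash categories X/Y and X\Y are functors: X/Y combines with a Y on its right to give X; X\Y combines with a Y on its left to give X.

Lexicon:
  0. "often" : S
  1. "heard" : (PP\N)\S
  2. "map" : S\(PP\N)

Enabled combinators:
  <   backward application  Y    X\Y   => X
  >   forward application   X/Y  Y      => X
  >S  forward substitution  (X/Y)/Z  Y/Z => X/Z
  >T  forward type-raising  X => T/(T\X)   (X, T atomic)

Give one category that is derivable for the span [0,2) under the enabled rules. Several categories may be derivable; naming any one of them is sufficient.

[0,3] S   <
  [0,2] PP\N   <
    [0,1] "often" : S
    [1,2] "heard" : (PP\N)\S
  [2,3] "map" : S\(PP\N)

PP\N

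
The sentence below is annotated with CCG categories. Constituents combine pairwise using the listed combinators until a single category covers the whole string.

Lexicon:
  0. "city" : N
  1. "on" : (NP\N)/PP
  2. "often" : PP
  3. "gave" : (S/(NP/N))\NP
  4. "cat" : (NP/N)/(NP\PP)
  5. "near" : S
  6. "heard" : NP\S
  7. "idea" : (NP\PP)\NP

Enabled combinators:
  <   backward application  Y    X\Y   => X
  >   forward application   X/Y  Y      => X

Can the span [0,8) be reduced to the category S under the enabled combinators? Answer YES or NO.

[0,8] S   >
  [0,4] S/(NP/N)   <
    [0,3] NP   <
      [0,1] "city" : N
      [1,3] NP\N   >
        [1,2] "on" : (NP\N)/PP
        [2,3] "often" : PP
    [3,4] "gave" : (S/(NP/N))\NP
  [4,8] NP/N   >
    [4,5] "cat" : (NP/N)/(NP\PP)
    [5,8] NP\PP   <
      [5,7] NP   <
        [5,6] "near" : S
        [6,7] "heard" : NP\S
      [7,8] "idea" : (NP\PP)\NP

YES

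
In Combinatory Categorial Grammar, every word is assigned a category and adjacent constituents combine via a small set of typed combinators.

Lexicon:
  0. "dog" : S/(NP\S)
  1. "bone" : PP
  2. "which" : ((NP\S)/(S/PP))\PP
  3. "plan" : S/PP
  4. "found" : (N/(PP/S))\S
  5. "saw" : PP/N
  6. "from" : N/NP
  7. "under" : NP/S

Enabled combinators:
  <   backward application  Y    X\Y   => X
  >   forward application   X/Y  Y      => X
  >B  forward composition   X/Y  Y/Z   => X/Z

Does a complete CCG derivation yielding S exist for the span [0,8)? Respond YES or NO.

NO

S/(NP\S) PP ((NP\S)/(S/PP))\PP S/PP (N/(PP/S))\S PP/N N/NP NP/S
CKY chart[0,8] = {N}; S ∉ chart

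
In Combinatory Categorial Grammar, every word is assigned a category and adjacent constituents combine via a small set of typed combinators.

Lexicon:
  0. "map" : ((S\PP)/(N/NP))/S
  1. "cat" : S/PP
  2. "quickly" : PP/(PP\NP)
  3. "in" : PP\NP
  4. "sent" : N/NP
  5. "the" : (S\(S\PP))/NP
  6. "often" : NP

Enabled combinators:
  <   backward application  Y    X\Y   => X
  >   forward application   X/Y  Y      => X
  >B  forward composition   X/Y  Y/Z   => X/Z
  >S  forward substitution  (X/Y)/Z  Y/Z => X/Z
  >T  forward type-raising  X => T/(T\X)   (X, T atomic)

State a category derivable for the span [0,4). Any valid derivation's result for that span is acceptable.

[0,7] S   <
  [0,5] S\PP   >
    [0,4] (S\PP)/(N/NP)   >
      [0,1] "map" : ((S\PP)/(N/NP))/S
      [1,4] S   >
        [1,2] "cat" : S/PP
        [2,4] PP   >
          [2,3] "quickly" : PP/(PP\NP)
          [3,4] "in" : PP\NP
    [4,5] "sent" : N/NP
  [5,7] S\(S\PP)   >
    [5,6] "the" : (S\(S\PP))/NP
    [6,7] "often" : NP

(S\PP)/(N/NP)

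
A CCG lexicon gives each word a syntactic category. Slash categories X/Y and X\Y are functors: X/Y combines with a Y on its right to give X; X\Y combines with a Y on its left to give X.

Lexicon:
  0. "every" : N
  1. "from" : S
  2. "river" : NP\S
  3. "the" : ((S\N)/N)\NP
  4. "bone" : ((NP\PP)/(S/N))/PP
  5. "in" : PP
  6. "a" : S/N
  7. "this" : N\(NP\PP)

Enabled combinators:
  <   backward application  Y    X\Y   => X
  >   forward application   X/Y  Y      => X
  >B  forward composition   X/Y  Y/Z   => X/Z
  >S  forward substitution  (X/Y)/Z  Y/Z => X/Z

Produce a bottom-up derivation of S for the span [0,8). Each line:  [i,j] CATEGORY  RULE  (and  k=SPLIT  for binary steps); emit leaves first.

[0,8] S   <
  [0,1] "every" : N
  [1,8] S\N   >
    [1,4] (S\N)/N   <
      [1,3] NP   <
        [1,2] "from" : S
        [2,3] "river" : NP\S
      [3,4] "the" : ((S\N)/N)\NP
    [4,8] N   <
      [4,7] NP\PP   >
        [4,6] (NP\PP)/(S/N)   >
          [4,5] "bone" : ((NP\PP)/(S/N))/PP
          [5,6] "in" : PP
        [6,7] "a" : S/N
      [7,8] "this" : N\(NP\PP)

[0,1] N  lex  "every"
[1,2] S  lex  "from"
[2,3] NP\S  lex  "river"
[1,3] NP  <  k=2
[3,4] ((S\N)/N)\NP  lex  "the"
[1,4] (S\N)/N  <  k=3
[4,5] ((NP\PP)/(S/N))/PP  lex  "bone"
[5,6] PP  lex  "in"
[4,6] (NP\PP)/(S/N)  >  k=5
[6,7] S/N  lex  "a"
[4,7] NP\PP  >  k=6
[7,8] N\(NP\PP)  lex  "this"
[4,8] N  <  k=7
[1,8] S\N  >  k=4
[0,8] S  <  k=1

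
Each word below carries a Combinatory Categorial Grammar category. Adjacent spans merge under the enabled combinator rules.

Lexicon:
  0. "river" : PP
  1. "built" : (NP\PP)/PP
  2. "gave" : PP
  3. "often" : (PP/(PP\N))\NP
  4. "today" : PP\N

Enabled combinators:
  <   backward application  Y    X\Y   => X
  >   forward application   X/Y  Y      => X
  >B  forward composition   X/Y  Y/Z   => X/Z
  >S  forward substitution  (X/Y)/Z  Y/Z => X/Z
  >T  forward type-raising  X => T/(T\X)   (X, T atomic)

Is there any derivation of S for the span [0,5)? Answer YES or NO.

PP (NP\PP)/PP PP (PP/(PP\N))\NP PP\N
CKY chart[0,5] = {N/(N\PP), NP/(NP\PP), PP, PP/(PP\PP), S/(S\PP)}; S ∉ chart

NO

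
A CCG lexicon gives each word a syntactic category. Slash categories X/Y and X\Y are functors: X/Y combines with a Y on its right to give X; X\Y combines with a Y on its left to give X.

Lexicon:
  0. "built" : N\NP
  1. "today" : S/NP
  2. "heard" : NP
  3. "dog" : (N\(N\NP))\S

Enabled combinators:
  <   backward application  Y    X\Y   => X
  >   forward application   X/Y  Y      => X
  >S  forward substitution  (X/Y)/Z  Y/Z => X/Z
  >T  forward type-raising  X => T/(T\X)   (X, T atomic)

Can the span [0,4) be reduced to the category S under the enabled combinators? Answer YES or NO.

NO

N\NP S/NP NP (N\(N\NP))\S
CKY chart[0,4] = {N, N/(N\N), NP/(NP\N), PP/(PP\N), S/(S\N)}; S ∉ chart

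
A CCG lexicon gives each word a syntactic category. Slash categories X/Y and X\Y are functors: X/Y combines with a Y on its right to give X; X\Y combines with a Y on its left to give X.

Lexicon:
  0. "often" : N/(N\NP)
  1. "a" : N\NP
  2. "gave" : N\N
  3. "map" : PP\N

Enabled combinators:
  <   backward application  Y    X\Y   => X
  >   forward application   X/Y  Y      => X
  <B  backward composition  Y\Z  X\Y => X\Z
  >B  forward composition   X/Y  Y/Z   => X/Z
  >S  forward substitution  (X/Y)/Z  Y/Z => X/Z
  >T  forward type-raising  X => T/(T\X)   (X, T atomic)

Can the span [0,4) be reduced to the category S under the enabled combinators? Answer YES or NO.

NO

N/(N\NP) N\NP N\N PP\N
CKY chart[0,4] = {N/(N\PP), NP/(NP\PP), PP, PP/(PP\PP), S/(S\PP)}; S ∉ chart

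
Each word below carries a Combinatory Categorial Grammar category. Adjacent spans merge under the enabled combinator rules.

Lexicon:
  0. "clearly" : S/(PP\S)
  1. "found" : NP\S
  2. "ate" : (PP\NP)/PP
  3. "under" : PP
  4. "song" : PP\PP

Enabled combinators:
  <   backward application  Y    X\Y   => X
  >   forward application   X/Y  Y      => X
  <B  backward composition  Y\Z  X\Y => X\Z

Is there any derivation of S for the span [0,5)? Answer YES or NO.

YES

[0,5] S   >
  [0,1] "clearly" : S/(PP\S)
  [1,5] PP\S   <B
    [1,4] PP\S   <B
      [1,2] "found" : NP\S
      [2,4] PP\NP   >
        [2,3] "ate" : (PP\NP)/PP
        [3,4] "under" : PP
    [4,5] "song" : PP\PP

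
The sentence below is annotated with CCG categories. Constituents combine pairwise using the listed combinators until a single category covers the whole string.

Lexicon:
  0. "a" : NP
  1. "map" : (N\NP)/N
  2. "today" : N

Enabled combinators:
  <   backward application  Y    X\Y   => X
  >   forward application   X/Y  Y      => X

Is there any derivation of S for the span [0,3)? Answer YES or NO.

NO

NP (N\NP)/N N
CKY chart[0,3] = {N}; S ∉ chart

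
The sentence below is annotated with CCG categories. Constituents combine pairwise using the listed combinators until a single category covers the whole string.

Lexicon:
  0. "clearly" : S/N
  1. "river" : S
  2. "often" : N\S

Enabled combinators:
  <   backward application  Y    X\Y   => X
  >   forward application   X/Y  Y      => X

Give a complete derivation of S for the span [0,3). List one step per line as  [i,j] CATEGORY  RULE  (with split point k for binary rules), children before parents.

[0,3] S   >
  [0,1] "clearly" : S/N
  [1,3] N   <
    [1,2] "river" : S
    [2,3] "often" : N\S

[0,1] S/N  lex  "clearly"
[1,2] S  lex  "river"
[2,3] N\S  lex  "often"
[1,3] N  <  k=2
[0,3] S  >  k=1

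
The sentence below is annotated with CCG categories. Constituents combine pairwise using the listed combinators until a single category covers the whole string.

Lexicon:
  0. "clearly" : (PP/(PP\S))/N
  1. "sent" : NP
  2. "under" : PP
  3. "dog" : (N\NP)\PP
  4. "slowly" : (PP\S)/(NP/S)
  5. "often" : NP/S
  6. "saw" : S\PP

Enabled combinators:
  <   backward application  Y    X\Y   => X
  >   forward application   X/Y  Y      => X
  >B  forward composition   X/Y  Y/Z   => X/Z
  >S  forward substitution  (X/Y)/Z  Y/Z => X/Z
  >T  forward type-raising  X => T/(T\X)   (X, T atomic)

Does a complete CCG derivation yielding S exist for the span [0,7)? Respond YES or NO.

[0,7] S   <
  [0,6] PP   >
    [0,4] PP/(PP\S)   >
      [0,1] "clearly" : (PP/(PP\S))/N
      [1,4] N   <
        [1,2] "sent" : NP
        [2,4] N\NP   <
          [2,3] "under" : PP
          [3,4] "dog" : (N\NP)\PP
    [4,6] PP\S   >
      [4,5] "slowly" : (PP\S)/(NP/S)
      [5,6] "often" : NP/S
  [6,7] "saw" : S\PP

YES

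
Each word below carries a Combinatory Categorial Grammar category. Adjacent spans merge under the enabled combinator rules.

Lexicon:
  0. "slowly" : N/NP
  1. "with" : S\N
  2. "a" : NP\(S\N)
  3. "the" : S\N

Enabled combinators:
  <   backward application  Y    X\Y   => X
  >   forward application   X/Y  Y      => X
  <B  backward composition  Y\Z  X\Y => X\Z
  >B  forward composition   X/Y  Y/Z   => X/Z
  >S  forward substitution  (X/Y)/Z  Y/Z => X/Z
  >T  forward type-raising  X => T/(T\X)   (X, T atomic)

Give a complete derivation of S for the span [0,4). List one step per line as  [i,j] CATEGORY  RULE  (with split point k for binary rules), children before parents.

[0,1] N/NP  lex  "slowly"
[1,2] S\N  lex  "with"
[2,3] NP\(S\N)  lex  "a"
[1,3] NP  <  k=2
[0,3] N  >  k=1
[3,4] S\N  lex  "the"
[0,4] S  <  k=3

[0,4] S   <
  [0,3] N   >
    [0,1] "slowly" : N/NP
    [1,3] NP   <
      [1,2] "with" : S\N
      [2,3] "a" : NP\(S\N)
  [3,4] "the" : S\N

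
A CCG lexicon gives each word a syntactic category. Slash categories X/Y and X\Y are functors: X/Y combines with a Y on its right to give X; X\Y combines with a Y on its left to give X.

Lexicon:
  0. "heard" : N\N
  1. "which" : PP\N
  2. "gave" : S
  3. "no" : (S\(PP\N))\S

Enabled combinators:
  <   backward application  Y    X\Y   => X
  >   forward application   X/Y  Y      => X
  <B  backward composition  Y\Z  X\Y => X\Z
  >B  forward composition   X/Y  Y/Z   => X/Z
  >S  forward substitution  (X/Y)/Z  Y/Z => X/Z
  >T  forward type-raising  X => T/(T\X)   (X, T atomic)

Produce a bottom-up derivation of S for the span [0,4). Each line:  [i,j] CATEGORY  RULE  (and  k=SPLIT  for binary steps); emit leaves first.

[0,1] N\N  lex  "heard"
[1,2] PP\N  lex  "which"
[0,2] PP\N  <B  k=1
[2,3] S  lex  "gave"
[3,4] (S\(PP\N))\S  lex  "no"
[2,4] S\(PP\N)  <  k=3
[0,4] S  <  k=2

[0,4] S   <
  [0,2] PP\N   <B
    [0,1] "heard" : N\N
    [1,2] "which" : PP\N
  [2,4] S\(PP\N)   <
    [2,3] "gave" : S
    [3,4] "no" : (S\(PP\N))\S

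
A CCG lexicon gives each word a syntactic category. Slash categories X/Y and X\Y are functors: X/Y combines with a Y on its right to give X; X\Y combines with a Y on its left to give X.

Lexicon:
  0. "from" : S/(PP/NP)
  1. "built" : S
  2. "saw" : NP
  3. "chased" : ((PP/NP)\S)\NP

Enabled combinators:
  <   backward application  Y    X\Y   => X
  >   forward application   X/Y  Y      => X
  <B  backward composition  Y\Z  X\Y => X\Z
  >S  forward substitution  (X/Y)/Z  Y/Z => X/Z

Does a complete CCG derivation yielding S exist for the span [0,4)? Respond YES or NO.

[0,4] S   >
  [0,1] "from" : S/(PP/NP)
  [1,4] PP/NP   <
    [1,2] "built" : S
    [2,4] (PP/NP)\S   <
      [2,3] "saw" : NP
      [3,4] "chased" : ((PP/NP)\S)\NP

YES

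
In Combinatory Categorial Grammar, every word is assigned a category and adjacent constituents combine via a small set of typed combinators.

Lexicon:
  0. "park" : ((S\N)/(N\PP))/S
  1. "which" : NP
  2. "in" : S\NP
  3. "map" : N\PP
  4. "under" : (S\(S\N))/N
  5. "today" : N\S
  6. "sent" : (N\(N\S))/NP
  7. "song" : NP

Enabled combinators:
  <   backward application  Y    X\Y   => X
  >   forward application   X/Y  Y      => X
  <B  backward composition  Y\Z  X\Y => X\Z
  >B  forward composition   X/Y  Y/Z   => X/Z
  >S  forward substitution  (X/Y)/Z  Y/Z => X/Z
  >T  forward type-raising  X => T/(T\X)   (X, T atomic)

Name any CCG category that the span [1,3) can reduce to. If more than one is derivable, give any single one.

S

[0,8] S   <
  [0,4] S\N   >
    [0,3] (S\N)/(N\PP)   >
      [0,1] "park" : ((S\N)/(N\PP))/S
      [1,3] S   <
        [1,2] "which" : NP
        [2,3] "in" : S\NP
    [3,4] "map" : N\PP
  [4,8] S\(S\N)   >
    [4,5] "under" : (S\(S\N))/N
    [5,8] N   <
      [5,6] "today" : N\S
      [6,8] N\(N\S)   >
        [6,7] "sent" : (N\(N\S))/NP
        [7,8] "song" : NP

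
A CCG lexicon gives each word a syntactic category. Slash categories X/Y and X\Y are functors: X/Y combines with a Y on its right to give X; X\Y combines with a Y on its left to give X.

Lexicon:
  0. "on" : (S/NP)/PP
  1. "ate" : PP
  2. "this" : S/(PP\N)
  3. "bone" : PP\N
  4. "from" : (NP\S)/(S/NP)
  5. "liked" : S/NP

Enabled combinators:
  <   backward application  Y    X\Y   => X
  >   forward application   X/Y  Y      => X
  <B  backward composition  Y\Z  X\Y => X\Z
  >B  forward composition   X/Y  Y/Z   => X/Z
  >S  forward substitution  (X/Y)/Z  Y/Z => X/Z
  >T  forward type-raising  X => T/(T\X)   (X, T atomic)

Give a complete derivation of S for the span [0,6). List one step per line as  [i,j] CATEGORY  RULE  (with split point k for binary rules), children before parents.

[0,6] S   >
  [0,2] S/NP   >
    [0,1] "on" : (S/NP)/PP
    [1,2] "ate" : PP
  [2,6] NP   <
    [2,4] S   >
      [2,3] "this" : S/(PP\N)
      [3,4] "bone" : PP\N
    [4,6] NP\S   >
      [4,5] "from" : (NP\S)/(S/NP)
      [5,6] "liked" : S/NP

[0,1] (S/NP)/PP  lex  "on"
[1,2] PP  lex  "ate"
[0,2] S/NP  >  k=1
[2,3] S/(PP\N)  lex  "this"
[3,4] PP\N  lex  "bone"
[2,4] S  >  k=3
[4,5] (NP\S)/(S/NP)  lex  "from"
[5,6] S/NP  lex  "liked"
[4,6] NP\S  >  k=5
[2,6] NP  <  k=4
[0,6] S  >  k=2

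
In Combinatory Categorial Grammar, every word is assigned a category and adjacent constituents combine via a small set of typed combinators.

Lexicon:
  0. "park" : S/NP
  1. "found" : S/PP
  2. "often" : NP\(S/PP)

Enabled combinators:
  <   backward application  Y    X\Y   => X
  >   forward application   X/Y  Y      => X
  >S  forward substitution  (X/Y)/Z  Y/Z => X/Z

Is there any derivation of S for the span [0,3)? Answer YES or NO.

YES

[0,3] S   >
  [0,1] "park" : S/NP
  [1,3] NP   <
    [1,2] "found" : S/PP
    [2,3] "often" : NP\(S/PP)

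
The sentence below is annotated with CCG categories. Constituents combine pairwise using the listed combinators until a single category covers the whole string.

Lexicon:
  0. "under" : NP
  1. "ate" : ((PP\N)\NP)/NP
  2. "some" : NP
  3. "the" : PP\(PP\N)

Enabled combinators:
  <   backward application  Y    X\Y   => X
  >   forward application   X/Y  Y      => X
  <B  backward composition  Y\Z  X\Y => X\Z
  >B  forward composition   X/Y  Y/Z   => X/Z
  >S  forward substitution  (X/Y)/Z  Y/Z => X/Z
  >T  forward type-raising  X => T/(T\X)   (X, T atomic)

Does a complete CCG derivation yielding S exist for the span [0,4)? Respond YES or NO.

NO

NP ((PP\N)\NP)/NP NP PP\(PP\N)
CKY chart[0,4] = {N/(N\PP), NP/(NP\PP), PP, PP/(PP\PP), S/(S\PP)}; S ∉ chart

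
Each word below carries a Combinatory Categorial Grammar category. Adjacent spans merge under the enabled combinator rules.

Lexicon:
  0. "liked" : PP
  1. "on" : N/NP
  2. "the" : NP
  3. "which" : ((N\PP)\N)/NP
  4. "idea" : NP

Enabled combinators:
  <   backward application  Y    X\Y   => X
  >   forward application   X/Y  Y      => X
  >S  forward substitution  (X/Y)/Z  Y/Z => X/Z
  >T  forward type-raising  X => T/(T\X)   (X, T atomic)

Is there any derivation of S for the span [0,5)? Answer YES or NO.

PP N/NP NP ((N\PP)\N)/NP NP
CKY chart[0,5] = {N, N/(N\N), NP/(NP\N), PP/(PP\N), S/(S\N)}; S ∉ chart

NO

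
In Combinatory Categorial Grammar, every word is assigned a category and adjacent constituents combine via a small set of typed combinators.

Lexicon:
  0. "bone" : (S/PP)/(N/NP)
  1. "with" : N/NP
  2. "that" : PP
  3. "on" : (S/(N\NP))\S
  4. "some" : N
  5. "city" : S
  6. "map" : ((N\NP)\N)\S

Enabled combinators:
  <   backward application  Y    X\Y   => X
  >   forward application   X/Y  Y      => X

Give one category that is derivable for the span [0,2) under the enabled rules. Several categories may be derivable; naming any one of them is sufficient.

S/PP

[0,7] S   >
  [0,4] S/(N\NP)   <
    [0,3] S   >
      [0,2] S/PP   >
        [0,1] "bone" : (S/PP)/(N/NP)
        [1,2] "with" : N/NP
      [2,3] "that" : PP
    [3,4] "on" : (S/(N\NP))\S
  [4,7] N\NP   <
    [4,5] "some" : N
    [5,7] (N\NP)\N   <
      [5,6] "city" : S
      [6,7] "map" : ((N\NP)\N)\S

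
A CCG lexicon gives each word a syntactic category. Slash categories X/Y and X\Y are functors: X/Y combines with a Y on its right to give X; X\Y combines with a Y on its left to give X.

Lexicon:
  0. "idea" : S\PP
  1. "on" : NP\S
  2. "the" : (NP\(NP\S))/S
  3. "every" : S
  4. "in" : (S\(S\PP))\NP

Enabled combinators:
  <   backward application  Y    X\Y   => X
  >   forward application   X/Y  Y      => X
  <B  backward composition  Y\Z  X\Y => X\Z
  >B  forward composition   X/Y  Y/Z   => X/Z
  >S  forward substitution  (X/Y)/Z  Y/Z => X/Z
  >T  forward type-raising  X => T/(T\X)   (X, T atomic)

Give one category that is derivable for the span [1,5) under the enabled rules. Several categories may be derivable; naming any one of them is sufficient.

[0,5] S   <
  [0,1] "idea" : S\PP
  [1,5] S\(S\PP)   <
    [1,4] NP   <
      [1,2] "on" : NP\S
      [2,4] NP\(NP\S)   >
        [2,3] "the" : (NP\(NP\S))/S
        [3,4] "every" : S
    [4,5] "in" : (S\(S\PP))\NP

S\(S\PP)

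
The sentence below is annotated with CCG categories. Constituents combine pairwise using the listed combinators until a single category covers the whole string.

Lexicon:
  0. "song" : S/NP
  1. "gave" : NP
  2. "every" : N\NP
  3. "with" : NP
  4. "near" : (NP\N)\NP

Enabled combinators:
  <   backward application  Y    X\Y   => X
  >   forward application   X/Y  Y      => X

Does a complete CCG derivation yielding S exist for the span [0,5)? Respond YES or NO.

[0,5] S   >
  [0,1] "song" : S/NP
  [1,5] NP   <
    [1,3] N   <
      [1,2] "gave" : NP
      [2,3] "every" : N\NP
    [3,5] NP\N   <
      [3,4] "with" : NP
      [4,5] "near" : (NP\N)\NP

YES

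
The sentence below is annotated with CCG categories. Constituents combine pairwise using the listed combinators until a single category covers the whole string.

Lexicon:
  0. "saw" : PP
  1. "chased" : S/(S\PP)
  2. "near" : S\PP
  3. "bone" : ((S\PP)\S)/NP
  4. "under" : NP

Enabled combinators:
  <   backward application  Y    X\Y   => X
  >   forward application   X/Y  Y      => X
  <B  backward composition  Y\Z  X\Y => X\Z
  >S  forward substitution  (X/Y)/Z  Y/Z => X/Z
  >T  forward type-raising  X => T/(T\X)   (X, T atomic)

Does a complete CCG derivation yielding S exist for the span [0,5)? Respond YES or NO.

YES

[0,5] S   >
  [0,1] S/(S\PP)   >T
    [0,1] "saw" : PP
  [1,5] S\PP   <
    [1,3] S   >
      [1,2] "chased" : S/(S\PP)
      [2,3] "near" : S\PP
    [3,5] (S\PP)\S   >
      [3,4] "bone" : ((S\PP)\S)/NP
      [4,5] "under" : NP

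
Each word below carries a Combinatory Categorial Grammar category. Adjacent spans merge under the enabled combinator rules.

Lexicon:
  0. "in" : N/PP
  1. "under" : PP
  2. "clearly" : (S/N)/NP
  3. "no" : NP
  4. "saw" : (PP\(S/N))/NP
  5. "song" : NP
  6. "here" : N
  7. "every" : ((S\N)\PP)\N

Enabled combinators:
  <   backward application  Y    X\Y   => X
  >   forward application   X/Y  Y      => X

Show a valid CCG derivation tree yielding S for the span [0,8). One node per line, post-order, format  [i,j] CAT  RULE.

[0,1] N/PP  lex  "in"
[1,2] PP  lex  "under"
[0,2] N  >  k=1
[2,3] (S/N)/NP  lex  "clearly"
[3,4] NP  lex  "no"
[2,4] S/N  >  k=3
[4,5] (PP\(S/N))/NP  lex  "saw"
[5,6] NP  lex  "song"
[4,6] PP\(S/N)  >  k=5
[2,6] PP  <  k=4
[6,7] N  lex  "here"
[7,8] ((S\N)\PP)\N  lex  "every"
[6,8] (S\N)\PP  <  k=7
[2,8] S\N  <  k=6
[0,8] S  <  k=2

[0,8] S   <
  [0,2] N   >
    [0,1] "in" : N/PP
    [1,2] "under" : PP
  [2,8] S\N   <
    [2,6] PP   <
      [2,4] S/N   >
        [2,3] "clearly" : (S/N)/NP
        [3,4] "no" : NP
      [4,6] PP\(S/N)   >
        [4,5] "saw" : (PP\(S/N))/NP
        [5,6] "song" : NP
    [6,8] (S\N)\PP   <
      [6,7] "here" : N
      [7,8] "every" : ((S\N)\PP)\N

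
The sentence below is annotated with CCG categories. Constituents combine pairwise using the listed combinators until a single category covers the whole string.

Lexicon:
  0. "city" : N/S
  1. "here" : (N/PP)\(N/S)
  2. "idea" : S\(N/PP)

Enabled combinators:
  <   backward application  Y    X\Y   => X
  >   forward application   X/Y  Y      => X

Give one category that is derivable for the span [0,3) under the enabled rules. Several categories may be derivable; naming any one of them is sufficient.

S

[0,3] S   <
  [0,2] N/PP   <
    [0,1] "city" : N/S
    [1,2] "here" : (N/PP)\(N/S)
  [2,3] "idea" : S\(N/PP)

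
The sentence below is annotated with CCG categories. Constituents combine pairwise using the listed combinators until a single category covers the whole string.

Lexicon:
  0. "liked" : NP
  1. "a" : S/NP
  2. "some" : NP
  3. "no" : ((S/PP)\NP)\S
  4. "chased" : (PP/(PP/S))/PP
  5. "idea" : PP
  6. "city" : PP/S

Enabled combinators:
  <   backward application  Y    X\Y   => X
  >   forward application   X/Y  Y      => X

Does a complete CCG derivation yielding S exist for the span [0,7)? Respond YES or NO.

[0,7] S   >
  [0,4] S/PP   <
    [0,1] "liked" : NP
    [1,4] (S/PP)\NP   <
      [1,3] S   >
        [1,2] "a" : S/NP
        [2,3] "some" : NP
      [3,4] "no" : ((S/PP)\NP)\S
  [4,7] PP   >
    [4,6] PP/(PP/S)   >
      [4,5] "chased" : (PP/(PP/S))/PP
      [5,6] "idea" : PP
    [6,7] "city" : PP/S

YES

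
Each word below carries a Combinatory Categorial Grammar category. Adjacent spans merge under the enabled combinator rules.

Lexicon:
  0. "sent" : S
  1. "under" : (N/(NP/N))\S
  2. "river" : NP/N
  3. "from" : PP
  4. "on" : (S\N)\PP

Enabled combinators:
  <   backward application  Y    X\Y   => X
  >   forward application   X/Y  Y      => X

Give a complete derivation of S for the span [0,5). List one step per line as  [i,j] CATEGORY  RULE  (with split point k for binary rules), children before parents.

[0,5] S   <
  [0,3] N   >
    [0,2] N/(NP/N)   <
      [0,1] "sent" : S
      [1,2] "under" : (N/(NP/N))\S
    [2,3] "river" : NP/N
  [3,5] S\N   <
    [3,4] "from" : PP
    [4,5] "on" : (S\N)\PP

[0,1] S  lex  "sent"
[1,2] (N/(NP/N))\S  lex  "under"
[0,2] N/(NP/N)  <  k=1
[2,3] NP/N  lex  "river"
[0,3] N  >  k=2
[3,4] PP  lex  "from"
[4,5] (S\N)\PP  lex  "on"
[3,5] S\N  <  k=4
[0,5] S  <  k=3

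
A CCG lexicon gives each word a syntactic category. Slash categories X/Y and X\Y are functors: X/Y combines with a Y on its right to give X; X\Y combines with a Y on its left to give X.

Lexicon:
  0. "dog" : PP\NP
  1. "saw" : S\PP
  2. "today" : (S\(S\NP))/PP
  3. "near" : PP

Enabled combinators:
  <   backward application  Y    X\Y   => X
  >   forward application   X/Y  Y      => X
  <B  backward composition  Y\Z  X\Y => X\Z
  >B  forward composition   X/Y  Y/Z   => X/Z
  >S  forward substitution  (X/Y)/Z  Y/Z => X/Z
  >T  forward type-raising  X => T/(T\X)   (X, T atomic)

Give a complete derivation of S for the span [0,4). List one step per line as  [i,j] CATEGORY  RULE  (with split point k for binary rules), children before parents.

[0,4] S   <
  [0,2] S\NP   <B
    [0,1] "dog" : PP\NP
    [1,2] "saw" : S\PP
  [2,4] S\(S\NP)   >
    [2,3] "today" : (S\(S\NP))/PP
    [3,4] "near" : PP

[0,1] PP\NP  lex  "dog"
[1,2] S\PP  lex  "saw"
[0,2] S\NP  <B  k=1
[2,3] (S\(S\NP))/PP  lex  "today"
[3,4] PP  lex  "near"
[2,4] S\(S\NP)  >  k=3
[0,4] S  <  k=2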